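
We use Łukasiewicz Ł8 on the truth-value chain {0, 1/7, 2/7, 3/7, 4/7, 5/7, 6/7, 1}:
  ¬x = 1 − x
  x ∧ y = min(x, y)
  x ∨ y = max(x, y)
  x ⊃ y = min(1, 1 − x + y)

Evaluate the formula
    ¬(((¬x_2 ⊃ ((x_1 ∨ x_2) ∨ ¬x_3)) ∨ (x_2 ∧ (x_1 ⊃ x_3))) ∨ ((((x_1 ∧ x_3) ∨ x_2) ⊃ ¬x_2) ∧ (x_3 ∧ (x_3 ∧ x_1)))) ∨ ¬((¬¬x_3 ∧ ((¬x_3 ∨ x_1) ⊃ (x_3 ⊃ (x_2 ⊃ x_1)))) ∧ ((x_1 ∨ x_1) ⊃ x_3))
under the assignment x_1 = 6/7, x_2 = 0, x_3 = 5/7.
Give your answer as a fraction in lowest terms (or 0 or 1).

¬x_2 = ¬0 = 1
x_1 ∨ x_2 = 6/7 ∨ 0 = 6/7
¬x_3 = ¬5/7 = 2/7
(x_1 ∨ x_2) ∨ ¬x_3 = 6/7 ∨ 2/7 = 6/7
¬x_2 ⊃ ((x_1 ∨ x_2) ∨ ¬x_3) = 1 ⊃ 6/7 = 6/7
x_1 ⊃ x_3 = 6/7 ⊃ 5/7 = 6/7
x_2 ∧ (x_1 ⊃ x_3) = 0 ∧ 6/7 = 0
(¬x_2 ⊃ ((x_1 ∨ x_2) ∨ ¬x_3)) ∨ (x_2 ∧ (x_1 ⊃ x_3)) = 6/7 ∨ 0 = 6/7
x_1 ∧ x_3 = 6/7 ∧ 5/7 = 5/7
(x_1 ∧ x_3) ∨ x_2 = 5/7 ∨ 0 = 5/7
¬x_2 = ¬0 = 1
((x_1 ∧ x_3) ∨ x_2) ⊃ ¬x_2 = 5/7 ⊃ 1 = 1
x_3 ∧ x_1 = 5/7 ∧ 6/7 = 5/7
x_3 ∧ (x_3 ∧ x_1) = 5/7 ∧ 5/7 = 5/7
(((x_1 ∧ x_3) ∨ x_2) ⊃ ¬x_2) ∧ (x_3 ∧ (x_3 ∧ x_1)) = 1 ∧ 5/7 = 5/7
((¬x_2 ⊃ ((x_1 ∨ x_2) ∨ ¬x_3)) ∨ (x_2 ∧ (x_1 ⊃ x_3))) ∨ ((((x_1 ∧ x_3) ∨ x_2) ⊃ ¬x_2) ∧ (x_3 ∧ (x_3 ∧ x_1))) = 6/7 ∨ 5/7 = 6/7
¬(((¬x_2 ⊃ ((x_1 ∨ x_2) ∨ ¬x_3)) ∨ (x_2 ∧ (x_1 ⊃ x_3))) ∨ ((((x_1 ∧ x_3) ∨ x_2) ⊃ ¬x_2) ∧ (x_3 ∧ (x_3 ∧ x_1)))) = ¬6/7 = 1/7
¬x_3 = ¬5/7 = 2/7
¬¬x_3 = ¬2/7 = 5/7
¬x_3 = ¬5/7 = 2/7
¬x_3 ∨ x_1 = 2/7 ∨ 6/7 = 6/7
x_2 ⊃ x_1 = 0 ⊃ 6/7 = 1
x_3 ⊃ (x_2 ⊃ x_1) = 5/7 ⊃ 1 = 1
(¬x_3 ∨ x_1) ⊃ (x_3 ⊃ (x_2 ⊃ x_1)) = 6/7 ⊃ 1 = 1
¬¬x_3 ∧ ((¬x_3 ∨ x_1) ⊃ (x_3 ⊃ (x_2 ⊃ x_1))) = 5/7 ∧ 1 = 5/7
x_1 ∨ x_1 = 6/7 ∨ 6/7 = 6/7
(x_1 ∨ x_1) ⊃ x_3 = 6/7 ⊃ 5/7 = 6/7
(¬¬x_3 ∧ ((¬x_3 ∨ x_1) ⊃ (x_3 ⊃ (x_2 ⊃ x_1)))) ∧ ((x_1 ∨ x_1) ⊃ x_3) = 5/7 ∧ 6/7 = 5/7
¬((¬¬x_3 ∧ ((¬x_3 ∨ x_1) ⊃ (x_3 ⊃ (x_2 ⊃ x_1)))) ∧ ((x_1 ∨ x_1) ⊃ x_3)) = ¬5/7 = 2/7
¬(((¬x_2 ⊃ ((x_1 ∨ x_2) ∨ ¬x_3)) ∨ (x_2 ∧ (x_1 ⊃ x_3))) ∨ ((((x_1 ∧ x_3) ∨ x_2) ⊃ ¬x_2) ∧ (x_3 ∧ (x_3 ∧ x_1)))) ∨ ¬((¬¬x_3 ∧ ((¬x_3 ∨ x_1) ⊃ (x_3 ⊃ (x_2 ⊃ x_1)))) ∧ ((x_1 ∨ x_1) ⊃ x_3)) = 1/7 ∨ 2/7 = 2/7

2/7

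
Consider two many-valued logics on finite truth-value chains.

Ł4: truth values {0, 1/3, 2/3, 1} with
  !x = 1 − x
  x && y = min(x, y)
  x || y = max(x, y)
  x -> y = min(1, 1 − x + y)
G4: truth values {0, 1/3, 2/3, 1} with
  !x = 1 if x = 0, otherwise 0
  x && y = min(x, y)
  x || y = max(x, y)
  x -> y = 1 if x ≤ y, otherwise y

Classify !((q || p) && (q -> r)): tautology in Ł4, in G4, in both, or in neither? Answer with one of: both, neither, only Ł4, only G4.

In Ł4: at p = 0, q = 1/3, r = 0 the value is 2/3 — not a tautology.
In G4: at p = 0, q = 1/3, r = 1/3 the value is 0 — not a tautology.

neither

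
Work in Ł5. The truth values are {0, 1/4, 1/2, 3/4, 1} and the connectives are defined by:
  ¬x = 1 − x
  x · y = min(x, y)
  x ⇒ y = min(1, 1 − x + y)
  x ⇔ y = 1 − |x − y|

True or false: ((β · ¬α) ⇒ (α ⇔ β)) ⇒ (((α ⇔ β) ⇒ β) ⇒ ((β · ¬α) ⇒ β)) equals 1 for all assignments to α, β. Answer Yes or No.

At α = 1/2, β = 3/4, for instance:
¬α = ¬1/2 = 1/2
β · ¬α = 3/4 · 1/2 = 1/2
α ⇔ β = 1/2 ⇔ 3/4 = 3/4
(β · ¬α) ⇒ (α ⇔ β) = 1/2 ⇒ 3/4 = 1
(α ⇔ β) ⇒ β = 3/4 ⇒ 3/4 = 1
(β · ¬α) ⇒ β = 1/2 ⇒ 3/4 = 1
((α ⇔ β) ⇒ β) ⇒ ((β · ¬α) ⇒ β) = 1 ⇒ 1 = 1
((β · ¬α) ⇒ (α ⇔ β)) ⇒ (((α ⇔ β) ⇒ β) ⇒ ((β · ¬α) ⇒ β)) = 1 ⇒ 1 = 1
and checking the remaining 24 assignments likewise gives ≥ 1 in every case.

Yes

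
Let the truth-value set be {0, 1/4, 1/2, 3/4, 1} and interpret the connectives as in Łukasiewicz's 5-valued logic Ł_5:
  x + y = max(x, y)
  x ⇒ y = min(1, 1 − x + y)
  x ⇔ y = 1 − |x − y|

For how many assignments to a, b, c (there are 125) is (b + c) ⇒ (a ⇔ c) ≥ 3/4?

93

value 1: 70 assignments (counts)
value 3/4: 23 assignments (counts)
value 1/2: 17 assignments
value 1/4: 9 assignments
value 0: 6 assignments
So 93 of the 125 assignments meet the threshold.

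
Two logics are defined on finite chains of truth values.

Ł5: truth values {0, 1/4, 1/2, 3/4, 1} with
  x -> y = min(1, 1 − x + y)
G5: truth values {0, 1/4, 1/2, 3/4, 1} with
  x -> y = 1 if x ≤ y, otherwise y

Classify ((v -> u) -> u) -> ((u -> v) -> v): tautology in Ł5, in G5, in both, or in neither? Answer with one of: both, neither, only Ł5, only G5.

only Ł5

In Ł5: every assignment gives 1 — tautology.
In G5: at u = 0, v = 1/4 the value is 1/4 — not a tautology.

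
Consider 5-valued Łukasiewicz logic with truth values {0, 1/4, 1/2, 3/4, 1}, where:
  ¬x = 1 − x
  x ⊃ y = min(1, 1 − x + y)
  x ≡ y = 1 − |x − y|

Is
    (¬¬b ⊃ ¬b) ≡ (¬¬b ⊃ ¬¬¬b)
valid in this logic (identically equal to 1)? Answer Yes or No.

Yes

b = 0 ↦ 1
b = 1/4 ↦ 1
b = 1/2 ↦ 1
b = 3/4 ↦ 1
b = 1 ↦ 1
Every assignment gives a value ≥ 1.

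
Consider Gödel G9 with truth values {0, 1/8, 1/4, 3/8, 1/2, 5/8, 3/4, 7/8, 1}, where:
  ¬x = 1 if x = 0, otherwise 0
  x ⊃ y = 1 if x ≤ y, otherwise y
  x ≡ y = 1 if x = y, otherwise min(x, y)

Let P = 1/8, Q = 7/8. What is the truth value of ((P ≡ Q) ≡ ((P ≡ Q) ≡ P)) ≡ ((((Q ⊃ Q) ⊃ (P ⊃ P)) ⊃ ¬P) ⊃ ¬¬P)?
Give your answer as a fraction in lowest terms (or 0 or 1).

1/8

P ≡ Q = 1/8 ≡ 7/8 = 1/8
P ≡ Q = 1/8 ≡ 7/8 = 1/8
(P ≡ Q) ≡ P = 1/8 ≡ 1/8 = 1
(P ≡ Q) ≡ ((P ≡ Q) ≡ P) = 1/8 ≡ 1 = 1/8
Q ⊃ Q = 7/8 ⊃ 7/8 = 1
P ⊃ P = 1/8 ⊃ 1/8 = 1
(Q ⊃ Q) ⊃ (P ⊃ P) = 1 ⊃ 1 = 1
¬P = ¬1/8 = 0
((Q ⊃ Q) ⊃ (P ⊃ P)) ⊃ ¬P = 1 ⊃ 0 = 0
¬P = ¬1/8 = 0
¬¬P = ¬0 = 1
(((Q ⊃ Q) ⊃ (P ⊃ P)) ⊃ ¬P) ⊃ ¬¬P = 0 ⊃ 1 = 1
((P ≡ Q) ≡ ((P ≡ Q) ≡ P)) ≡ ((((Q ⊃ Q) ⊃ (P ⊃ P)) ⊃ ¬P) ⊃ ¬¬P) = 1/8 ≡ 1 = 1/8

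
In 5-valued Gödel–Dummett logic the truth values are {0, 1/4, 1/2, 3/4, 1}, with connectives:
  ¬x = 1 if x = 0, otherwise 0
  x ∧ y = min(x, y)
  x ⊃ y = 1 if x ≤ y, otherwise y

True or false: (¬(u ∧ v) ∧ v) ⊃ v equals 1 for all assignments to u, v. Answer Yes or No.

At u = 0, v = 1/4, for instance:
u ∧ v = 0 ∧ 1/4 = 0
¬(u ∧ v) = ¬0 = 1
¬(u ∧ v) ∧ v = 1 ∧ 1/4 = 1/4
(¬(u ∧ v) ∧ v) ⊃ v = 1/4 ⊃ 1/4 = 1
and checking the remaining 24 assignments likewise gives ≥ 1 in every case.

Yes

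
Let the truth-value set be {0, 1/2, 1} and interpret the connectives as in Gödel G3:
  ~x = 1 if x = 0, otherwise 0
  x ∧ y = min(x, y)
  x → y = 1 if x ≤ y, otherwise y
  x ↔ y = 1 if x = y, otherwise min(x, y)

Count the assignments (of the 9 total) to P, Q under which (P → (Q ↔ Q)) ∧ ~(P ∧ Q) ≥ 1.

5

P = 0, Q = 0 ↦ 1  ≥
P = 0, Q = 1/2 ↦ 1  ≥
P = 0, Q = 1 ↦ 1  ≥
P = 1/2, Q = 0 ↦ 1  ≥
P = 1/2, Q = 1/2 ↦ 0  <
P = 1/2, Q = 1 ↦ 0  <
P = 1, Q = 0 ↦ 1  ≥
P = 1, Q = 1/2 ↦ 0  <
P = 1, Q = 1 ↦ 0  <
So 5 of the 9 assignments meet the threshold.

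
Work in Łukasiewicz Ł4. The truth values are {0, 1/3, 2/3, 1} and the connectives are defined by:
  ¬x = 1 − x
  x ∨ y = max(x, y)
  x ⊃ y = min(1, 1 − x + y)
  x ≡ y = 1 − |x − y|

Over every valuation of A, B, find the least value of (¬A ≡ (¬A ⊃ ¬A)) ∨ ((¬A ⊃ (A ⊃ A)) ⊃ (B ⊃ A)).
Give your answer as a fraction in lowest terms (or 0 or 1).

Take A = 1/3, B = 2/3:
¬A = ¬1/3 = 2/3
¬A = ¬1/3 = 2/3
¬A = ¬1/3 = 2/3
¬A ⊃ ¬A = 2/3 ⊃ 2/3 = 1
¬A ≡ (¬A ⊃ ¬A) = 2/3 ≡ 1 = 2/3
¬A = ¬1/3 = 2/3
A ⊃ A = 1/3 ⊃ 1/3 = 1
¬A ⊃ (A ⊃ A) = 2/3 ⊃ 1 = 1
B ⊃ A = 2/3 ⊃ 1/3 = 2/3
(¬A ⊃ (A ⊃ A)) ⊃ (B ⊃ A) = 1 ⊃ 2/3 = 2/3
(¬A ≡ (¬A ⊃ ¬A)) ∨ ((¬A ⊃ (A ⊃ A)) ⊃ (B ⊃ A)) = 2/3 ∨ 2/3 = 2/3
No assignment yields a value below 2/3, so this is the minimum.

2/3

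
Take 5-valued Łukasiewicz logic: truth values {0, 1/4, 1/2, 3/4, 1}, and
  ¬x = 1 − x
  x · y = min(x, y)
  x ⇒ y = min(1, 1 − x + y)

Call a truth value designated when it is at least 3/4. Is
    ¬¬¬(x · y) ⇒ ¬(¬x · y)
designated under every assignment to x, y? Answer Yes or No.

No

Counterexample: take x = 0, y = 1/2.
x · y = 0 · 1/2 = 0
¬(x · y) = ¬0 = 1
¬¬(x · y) = ¬1 = 0
¬¬¬(x · y) = ¬0 = 1
¬x = ¬0 = 1
¬x · y = 1 · 1/2 = 1/2
¬(¬x · y) = ¬1/2 = 1/2
¬¬¬(x · y) ⇒ ¬(¬x · y) = 1 ⇒ 1/2 = 1/2
This gives 1/2, which is below 3/4.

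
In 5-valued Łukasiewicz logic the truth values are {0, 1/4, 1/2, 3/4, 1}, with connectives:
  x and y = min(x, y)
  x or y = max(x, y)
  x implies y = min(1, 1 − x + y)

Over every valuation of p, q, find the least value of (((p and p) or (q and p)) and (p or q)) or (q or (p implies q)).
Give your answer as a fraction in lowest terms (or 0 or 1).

1/2

Take p = 1/2, q = 0:
p and p = 1/2 and 1/2 = 1/2
q and p = 0 and 1/2 = 0
(p and p) or (q and p) = 1/2 or 0 = 1/2
p or q = 1/2 or 0 = 1/2
((p and p) or (q and p)) and (p or q) = 1/2 and 1/2 = 1/2
p implies q = 1/2 implies 0 = 1/2
q or (p implies q) = 0 or 1/2 = 1/2
(((p and p) or (q and p)) and (p or q)) or (q or (p implies q)) = 1/2 or 1/2 = 1/2
No assignment yields a value below 1/2, so this is the minimum.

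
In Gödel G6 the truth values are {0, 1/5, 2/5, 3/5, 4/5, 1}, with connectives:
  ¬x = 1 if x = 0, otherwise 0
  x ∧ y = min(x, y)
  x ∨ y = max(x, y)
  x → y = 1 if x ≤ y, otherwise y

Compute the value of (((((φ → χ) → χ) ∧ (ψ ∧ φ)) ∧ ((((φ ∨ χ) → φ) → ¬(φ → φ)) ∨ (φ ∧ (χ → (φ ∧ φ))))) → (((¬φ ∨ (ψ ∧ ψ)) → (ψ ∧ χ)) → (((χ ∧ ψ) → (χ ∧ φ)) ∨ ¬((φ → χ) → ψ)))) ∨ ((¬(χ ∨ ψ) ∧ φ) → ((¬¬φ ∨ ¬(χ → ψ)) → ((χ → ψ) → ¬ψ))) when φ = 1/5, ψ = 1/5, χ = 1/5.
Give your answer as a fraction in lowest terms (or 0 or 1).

1

φ → χ = 1/5 → 1/5 = 1
(φ → χ) → χ = 1 → 1/5 = 1/5
ψ ∧ φ = 1/5 ∧ 1/5 = 1/5
((φ → χ) → χ) ∧ (ψ ∧ φ) = 1/5 ∧ 1/5 = 1/5
φ ∨ χ = 1/5 ∨ 1/5 = 1/5
(φ ∨ χ) → φ = 1/5 → 1/5 = 1
φ → φ = 1/5 → 1/5 = 1
¬(φ → φ) = ¬1 = 0
((φ ∨ χ) → φ) → ¬(φ → φ) = 1 → 0 = 0
φ ∧ φ = 1/5 ∧ 1/5 = 1/5
χ → (φ ∧ φ) = 1/5 → 1/5 = 1
φ ∧ (χ → (φ ∧ φ)) = 1/5 ∧ 1 = 1/5
(((φ ∨ χ) → φ) → ¬(φ → φ)) ∨ (φ ∧ (χ → (φ ∧ φ))) = 0 ∨ 1/5 = 1/5
(((φ → χ) → χ) ∧ (ψ ∧ φ)) ∧ ((((φ ∨ χ) → φ) → ¬(φ → φ)) ∨ (φ ∧ (χ → (φ ∧ φ)))) = 1/5 ∧ 1/5 = 1/5
¬φ = ¬1/5 = 0
ψ ∧ ψ = 1/5 ∧ 1/5 = 1/5
¬φ ∨ (ψ ∧ ψ) = 0 ∨ 1/5 = 1/5
ψ ∧ χ = 1/5 ∧ 1/5 = 1/5
(¬φ ∨ (ψ ∧ ψ)) → (ψ ∧ χ) = 1/5 → 1/5 = 1
χ ∧ ψ = 1/5 ∧ 1/5 = 1/5
χ ∧ φ = 1/5 ∧ 1/5 = 1/5
(χ ∧ ψ) → (χ ∧ φ) = 1/5 → 1/5 = 1
φ → χ = 1/5 → 1/5 = 1
(φ → χ) → ψ = 1 → 1/5 = 1/5
¬((φ → χ) → ψ) = ¬1/5 = 0
((χ ∧ ψ) → (χ ∧ φ)) ∨ ¬((φ → χ) → ψ) = 1 ∨ 0 = 1
((¬φ ∨ (ψ ∧ ψ)) → (ψ ∧ χ)) → (((χ ∧ ψ) → (χ ∧ φ)) ∨ ¬((φ → χ) → ψ)) = 1 → 1 = 1
((((φ → χ) → χ) ∧ (ψ ∧ φ)) ∧ ((((φ ∨ χ) → φ) → ¬(φ → φ)) ∨ (φ ∧ (χ → (φ ∧ φ))))) → (((¬φ ∨ (ψ ∧ ψ)) → (ψ ∧ χ)) → (((χ ∧ ψ) → (χ ∧ φ)) ∨ ¬((φ → χ) → ψ))) = 1/5 → 1 = 1
χ ∨ ψ = 1/5 ∨ 1/5 = 1/5
¬(χ ∨ ψ) = ¬1/5 = 0
¬(χ ∨ ψ) ∧ φ = 0 ∧ 1/5 = 0
¬φ = ¬1/5 = 0
¬¬φ = ¬0 = 1
χ → ψ = 1/5 → 1/5 = 1
¬(χ → ψ) = ¬1 = 0
¬¬φ ∨ ¬(χ → ψ) = 1 ∨ 0 = 1
χ → ψ = 1/5 → 1/5 = 1
¬ψ = ¬1/5 = 0
(χ → ψ) → ¬ψ = 1 → 0 = 0
(¬¬φ ∨ ¬(χ → ψ)) → ((χ → ψ) → ¬ψ) = 1 → 0 = 0
(¬(χ ∨ ψ) ∧ φ) → ((¬¬φ ∨ ¬(χ → ψ)) → ((χ → ψ) → ¬ψ)) = 0 → 0 = 1
(((((φ → χ) → χ) ∧ (ψ ∧ φ)) ∧ ((((φ ∨ χ) → φ) → ¬(φ → φ)) ∨ (φ ∧ (χ → (φ ∧ φ))))) → (((¬φ ∨ (ψ ∧ ψ)) → (ψ ∧ χ)) → (((χ ∧ ψ) → (χ ∧ φ)) ∨ ¬((φ → χ) → ψ)))) ∨ ((¬(χ ∨ ψ) ∧ φ) → ((¬¬φ ∨ ¬(χ → ψ)) → ((χ → ψ) → ¬ψ))) = 1 ∨ 1 = 1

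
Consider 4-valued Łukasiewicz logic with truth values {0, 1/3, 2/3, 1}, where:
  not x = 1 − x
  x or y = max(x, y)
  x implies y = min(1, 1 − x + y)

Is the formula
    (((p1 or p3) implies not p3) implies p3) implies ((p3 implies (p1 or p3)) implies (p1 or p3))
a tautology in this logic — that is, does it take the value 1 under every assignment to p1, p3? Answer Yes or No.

No

Counterexample: take p1 = 0, p3 = 2/3.
p1 or p3 = 0 or 2/3 = 2/3
not p3 = not 2/3 = 1/3
(p1 or p3) implies not p3 = 2/3 implies 1/3 = 2/3
((p1 or p3) implies not p3) implies p3 = 2/3 implies 2/3 = 1
p1 or p3 = 0 or 2/3 = 2/3
p3 implies (p1 or p3) = 2/3 implies 2/3 = 1
p1 or p3 = 0 or 2/3 = 2/3
(p3 implies (p1 or p3)) implies (p1 or p3) = 1 implies 2/3 = 2/3
(((p1 or p3) implies not p3) implies p3) implies ((p3 implies (p1 or p3)) implies (p1 or p3)) = 1 implies 2/3 = 2/3
This gives 2/3 ≠ 1.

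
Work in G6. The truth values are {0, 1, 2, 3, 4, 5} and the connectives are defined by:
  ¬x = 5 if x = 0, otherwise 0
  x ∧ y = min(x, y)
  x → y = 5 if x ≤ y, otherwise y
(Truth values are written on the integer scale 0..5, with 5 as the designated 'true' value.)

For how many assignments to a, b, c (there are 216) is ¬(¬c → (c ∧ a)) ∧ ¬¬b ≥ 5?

value 5: 30 assignments (counts)
value 0: 186 assignments
So 30 of the 216 assignments meet the threshold.

30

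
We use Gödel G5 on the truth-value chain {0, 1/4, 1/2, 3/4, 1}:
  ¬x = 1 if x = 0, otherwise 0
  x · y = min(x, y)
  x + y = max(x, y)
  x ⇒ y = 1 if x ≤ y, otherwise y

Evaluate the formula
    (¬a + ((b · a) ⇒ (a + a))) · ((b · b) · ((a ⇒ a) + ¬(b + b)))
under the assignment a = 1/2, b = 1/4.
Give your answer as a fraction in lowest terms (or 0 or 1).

1/4

¬a = ¬1/2 = 0
b · a = 1/4 · 1/2 = 1/4
a + a = 1/2 + 1/2 = 1/2
(b · a) ⇒ (a + a) = 1/4 ⇒ 1/2 = 1
¬a + ((b · a) ⇒ (a + a)) = 0 + 1 = 1
b · b = 1/4 · 1/4 = 1/4
a ⇒ a = 1/2 ⇒ 1/2 = 1
b + b = 1/4 + 1/4 = 1/4
¬(b + b) = ¬1/4 = 0
(a ⇒ a) + ¬(b + b) = 1 + 0 = 1
(b · b) · ((a ⇒ a) + ¬(b + b)) = 1/4 · 1 = 1/4
(¬a + ((b · a) ⇒ (a + a))) · ((b · b) · ((a ⇒ a) + ¬(b + b))) = 1 · 1/4 = 1/4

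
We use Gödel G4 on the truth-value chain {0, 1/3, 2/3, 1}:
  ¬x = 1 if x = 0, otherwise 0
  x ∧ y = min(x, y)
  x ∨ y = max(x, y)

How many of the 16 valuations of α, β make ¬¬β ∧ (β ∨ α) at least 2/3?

α = 0, β = 0 ↦ 0  <
α = 0, β = 1/3 ↦ 1/3  <
α = 0, β = 2/3 ↦ 2/3  ≥
α = 0, β = 1 ↦ 1  ≥
α = 1/3, β = 0 ↦ 0  <
α = 1/3, β = 1/3 ↦ 1/3  <
α = 1/3, β = 2/3 ↦ 2/3  ≥
α = 1/3, β = 1 ↦ 1  ≥
α = 2/3, β = 0 ↦ 0  <
α = 2/3, β = 1/3 ↦ 2/3  ≥
α = 2/3, β = 2/3 ↦ 2/3  ≥
α = 2/3, β = 1 ↦ 1  ≥
α = 1, β = 0 ↦ 0  <
α = 1, β = 1/3 ↦ 1  ≥
α = 1, β = 2/3 ↦ 1  ≥
α = 1, β = 1 ↦ 1  ≥
So 10 of the 16 assignments meet the threshold.

10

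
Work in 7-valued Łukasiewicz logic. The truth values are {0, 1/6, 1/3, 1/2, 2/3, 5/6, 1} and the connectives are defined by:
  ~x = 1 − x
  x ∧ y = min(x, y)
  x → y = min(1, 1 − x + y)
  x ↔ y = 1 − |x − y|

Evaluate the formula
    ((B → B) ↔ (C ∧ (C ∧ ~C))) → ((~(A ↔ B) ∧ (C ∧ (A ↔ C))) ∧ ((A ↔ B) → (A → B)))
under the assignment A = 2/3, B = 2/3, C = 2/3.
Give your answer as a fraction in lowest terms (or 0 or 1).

B → B = 2/3 → 2/3 = 1
~C = ~2/3 = 1/3
C ∧ ~C = 2/3 ∧ 1/3 = 1/3
C ∧ (C ∧ ~C) = 2/3 ∧ 1/3 = 1/3
(B → B) ↔ (C ∧ (C ∧ ~C)) = 1 ↔ 1/3 = 1/3
A ↔ B = 2/3 ↔ 2/3 = 1
~(A ↔ B) = ~1 = 0
A ↔ C = 2/3 ↔ 2/3 = 1
C ∧ (A ↔ C) = 2/3 ∧ 1 = 2/3
~(A ↔ B) ∧ (C ∧ (A ↔ C)) = 0 ∧ 2/3 = 0
A ↔ B = 2/3 ↔ 2/3 = 1
A → B = 2/3 → 2/3 = 1
(A ↔ B) → (A → B) = 1 → 1 = 1
(~(A ↔ B) ∧ (C ∧ (A ↔ C))) ∧ ((A ↔ B) → (A → B)) = 0 ∧ 1 = 0
((B → B) ↔ (C ∧ (C ∧ ~C))) → ((~(A ↔ B) ∧ (C ∧ (A ↔ C))) ∧ ((A ↔ B) → (A → B))) = 1/3 → 0 = 2/3

2/3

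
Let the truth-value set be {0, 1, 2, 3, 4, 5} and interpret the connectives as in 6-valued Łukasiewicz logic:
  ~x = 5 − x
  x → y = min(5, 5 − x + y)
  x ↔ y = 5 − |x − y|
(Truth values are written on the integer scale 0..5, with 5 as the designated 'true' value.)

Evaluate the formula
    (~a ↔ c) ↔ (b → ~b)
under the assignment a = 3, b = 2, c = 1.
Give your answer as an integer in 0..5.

4

~a = ~3 = 2
~a ↔ c = 2 ↔ 1 = 4
~b = ~2 = 3
b → ~b = 2 → 3 = 5
(~a ↔ c) ↔ (b → ~b) = 4 ↔ 5 = 4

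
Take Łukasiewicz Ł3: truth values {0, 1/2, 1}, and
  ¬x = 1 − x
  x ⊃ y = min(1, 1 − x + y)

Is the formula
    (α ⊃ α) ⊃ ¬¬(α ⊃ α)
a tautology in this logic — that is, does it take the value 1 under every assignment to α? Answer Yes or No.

Yes

α = 0 ↦ 1
α = 1/2 ↦ 1
α = 1 ↦ 1
Every assignment gives a value ≥ 1.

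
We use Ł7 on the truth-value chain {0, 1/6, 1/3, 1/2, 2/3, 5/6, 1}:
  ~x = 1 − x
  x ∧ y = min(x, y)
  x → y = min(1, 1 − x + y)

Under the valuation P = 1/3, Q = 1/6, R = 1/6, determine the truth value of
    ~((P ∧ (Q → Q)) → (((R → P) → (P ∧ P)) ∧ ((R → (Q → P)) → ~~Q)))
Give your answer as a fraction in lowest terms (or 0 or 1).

Q → Q = 1/6 → 1/6 = 1
P ∧ (Q → Q) = 1/3 ∧ 1 = 1/3
R → P = 1/6 → 1/3 = 1
P ∧ P = 1/3 ∧ 1/3 = 1/3
(R → P) → (P ∧ P) = 1 → 1/3 = 1/3
Q → P = 1/6 → 1/3 = 1
R → (Q → P) = 1/6 → 1 = 1
~Q = ~1/6 = 5/6
~~Q = ~5/6 = 1/6
(R → (Q → P)) → ~~Q = 1 → 1/6 = 1/6
((R → P) → (P ∧ P)) ∧ ((R → (Q → P)) → ~~Q) = 1/3 ∧ 1/6 = 1/6
(P ∧ (Q → Q)) → (((R → P) → (P ∧ P)) ∧ ((R → (Q → P)) → ~~Q)) = 1/3 → 1/6 = 5/6
~((P ∧ (Q → Q)) → (((R → P) → (P ∧ P)) ∧ ((R → (Q → P)) → ~~Q))) = ~5/6 = 1/6

1/6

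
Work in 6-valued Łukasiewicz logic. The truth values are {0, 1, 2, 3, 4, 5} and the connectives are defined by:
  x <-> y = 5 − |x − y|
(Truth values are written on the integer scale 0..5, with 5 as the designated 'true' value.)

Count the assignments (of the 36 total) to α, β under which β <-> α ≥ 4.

16

value 5: 6 assignments (counts)
value 4: 10 assignments (counts)
value 3: 8 assignments
value 2: 6 assignments
value 1: 4 assignments
value 0: 2 assignments
So 16 of the 36 assignments meet the threshold.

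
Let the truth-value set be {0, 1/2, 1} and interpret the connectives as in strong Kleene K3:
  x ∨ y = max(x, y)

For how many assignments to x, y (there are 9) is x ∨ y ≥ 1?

5

x = 0, y = 0 ↦ 0  <
x = 0, y = 1/2 ↦ 1/2  <
x = 0, y = 1 ↦ 1  ≥
x = 1/2, y = 0 ↦ 1/2  <
x = 1/2, y = 1/2 ↦ 1/2  <
x = 1/2, y = 1 ↦ 1  ≥
x = 1, y = 0 ↦ 1  ≥
x = 1, y = 1/2 ↦ 1  ≥
x = 1, y = 1 ↦ 1  ≥
So 5 of the 9 assignments meet the threshold.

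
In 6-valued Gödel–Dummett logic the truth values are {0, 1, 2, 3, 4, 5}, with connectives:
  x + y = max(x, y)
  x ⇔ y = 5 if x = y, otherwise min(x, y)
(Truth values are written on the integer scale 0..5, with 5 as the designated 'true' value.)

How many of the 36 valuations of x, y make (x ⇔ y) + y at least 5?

11

value 5: 11 assignments (counts)
value 4: 5 assignments
value 3: 5 assignments
value 2: 5 assignments
value 1: 5 assignments
value 0: 5 assignments
So 11 of the 36 assignments meet the threshold.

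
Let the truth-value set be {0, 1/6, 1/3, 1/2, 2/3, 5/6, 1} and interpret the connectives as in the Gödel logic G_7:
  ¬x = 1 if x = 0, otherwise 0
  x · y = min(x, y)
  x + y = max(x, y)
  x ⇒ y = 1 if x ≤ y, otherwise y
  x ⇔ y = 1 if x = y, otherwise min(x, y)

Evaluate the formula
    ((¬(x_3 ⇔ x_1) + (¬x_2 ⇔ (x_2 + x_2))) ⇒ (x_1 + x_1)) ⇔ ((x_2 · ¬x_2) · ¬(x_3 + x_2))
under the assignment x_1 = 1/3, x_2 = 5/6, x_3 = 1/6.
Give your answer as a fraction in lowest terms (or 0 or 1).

x_3 ⇔ x_1 = 1/6 ⇔ 1/3 = 1/6
¬(x_3 ⇔ x_1) = ¬1/6 = 0
¬x_2 = ¬5/6 = 0
x_2 + x_2 = 5/6 + 5/6 = 5/6
¬x_2 ⇔ (x_2 + x_2) = 0 ⇔ 5/6 = 0
¬(x_3 ⇔ x_1) + (¬x_2 ⇔ (x_2 + x_2)) = 0 + 0 = 0
x_1 + x_1 = 1/3 + 1/3 = 1/3
(¬(x_3 ⇔ x_1) + (¬x_2 ⇔ (x_2 + x_2))) ⇒ (x_1 + x_1) = 0 ⇒ 1/3 = 1
¬x_2 = ¬5/6 = 0
x_2 · ¬x_2 = 5/6 · 0 = 0
x_3 + x_2 = 1/6 + 5/6 = 5/6
¬(x_3 + x_2) = ¬5/6 = 0
(x_2 · ¬x_2) · ¬(x_3 + x_2) = 0 · 0 = 0
((¬(x_3 ⇔ x_1) + (¬x_2 ⇔ (x_2 + x_2))) ⇒ (x_1 + x_1)) ⇔ ((x_2 · ¬x_2) · ¬(x_3 + x_2)) = 1 ⇔ 0 = 0

0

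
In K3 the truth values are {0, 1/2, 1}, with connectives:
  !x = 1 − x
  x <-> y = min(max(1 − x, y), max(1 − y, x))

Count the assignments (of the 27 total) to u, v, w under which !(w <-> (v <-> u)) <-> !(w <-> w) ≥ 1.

4

value 1: 4 assignments (counts)
value 1/2: 19 assignments
value 0: 4 assignments
So 4 of the 27 assignments meet the threshold.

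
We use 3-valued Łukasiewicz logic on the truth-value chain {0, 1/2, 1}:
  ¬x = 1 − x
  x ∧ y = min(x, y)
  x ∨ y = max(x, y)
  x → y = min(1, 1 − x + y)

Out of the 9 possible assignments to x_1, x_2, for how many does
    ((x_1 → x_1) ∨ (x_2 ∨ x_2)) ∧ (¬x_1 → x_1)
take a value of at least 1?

x_1 = 0, x_2 = 0 ↦ 0  <
x_1 = 0, x_2 = 1/2 ↦ 0  <
x_1 = 0, x_2 = 1 ↦ 0  <
x_1 = 1/2, x_2 = 0 ↦ 1  ≥
x_1 = 1/2, x_2 = 1/2 ↦ 1  ≥
x_1 = 1/2, x_2 = 1 ↦ 1  ≥
x_1 = 1, x_2 = 0 ↦ 1  ≥
x_1 = 1, x_2 = 1/2 ↦ 1  ≥
x_1 = 1, x_2 = 1 ↦ 1  ≥
So 6 of the 9 assignments meet the threshold.

6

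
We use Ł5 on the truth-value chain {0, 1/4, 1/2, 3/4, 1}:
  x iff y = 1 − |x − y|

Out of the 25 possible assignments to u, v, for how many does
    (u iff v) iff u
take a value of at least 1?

7

value 1: 7 assignments (counts)
value 3/4: 7 assignments
value 1/2: 6 assignments
value 1/4: 3 assignments
value 0: 2 assignments
So 7 of the 25 assignments meet the threshold.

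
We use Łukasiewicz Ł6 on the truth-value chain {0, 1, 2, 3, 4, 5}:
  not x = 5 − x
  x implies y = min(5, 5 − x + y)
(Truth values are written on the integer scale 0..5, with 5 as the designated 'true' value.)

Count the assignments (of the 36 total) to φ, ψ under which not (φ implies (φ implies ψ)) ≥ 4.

2

value 5: 1 assignment (counts)
value 4: 1 assignment (counts)
value 3: 2 assignments
value 2: 2 assignments
value 1: 3 assignments
value 0: 27 assignments
So 2 of the 36 assignments meet the threshold.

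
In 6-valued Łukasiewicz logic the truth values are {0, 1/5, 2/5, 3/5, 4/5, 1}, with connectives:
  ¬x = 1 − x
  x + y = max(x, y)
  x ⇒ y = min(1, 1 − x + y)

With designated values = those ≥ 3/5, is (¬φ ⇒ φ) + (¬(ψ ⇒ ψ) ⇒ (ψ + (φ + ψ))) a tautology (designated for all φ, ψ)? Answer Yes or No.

At φ = 3/5, ψ = 2/5, for instance:
¬φ = ¬3/5 = 2/5
¬φ ⇒ φ = 2/5 ⇒ 3/5 = 1
ψ ⇒ ψ = 2/5 ⇒ 2/5 = 1
¬(ψ ⇒ ψ) = ¬1 = 0
φ + ψ = 3/5 + 2/5 = 3/5
ψ + (φ + ψ) = 2/5 + 3/5 = 3/5
¬(ψ ⇒ ψ) ⇒ (ψ + (φ + ψ)) = 0 ⇒ 3/5 = 1
(¬φ ⇒ φ) + (¬(ψ ⇒ ψ) ⇒ (ψ + (φ + ψ))) = 1 + 1 = 1
and checking the remaining 35 assignments likewise gives ≥ 3/5 in every case.

Yes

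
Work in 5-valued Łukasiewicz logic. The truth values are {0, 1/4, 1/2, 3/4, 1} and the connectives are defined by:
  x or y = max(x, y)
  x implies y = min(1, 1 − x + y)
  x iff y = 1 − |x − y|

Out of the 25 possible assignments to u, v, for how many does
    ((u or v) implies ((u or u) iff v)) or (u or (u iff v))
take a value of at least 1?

value 1: 17 assignments (counts)
value 3/4: 4 assignments
value 1/2: 2 assignments
value 1/4: 1 assignment
value 0: 1 assignment
So 17 of the 25 assignments meet the threshold.

17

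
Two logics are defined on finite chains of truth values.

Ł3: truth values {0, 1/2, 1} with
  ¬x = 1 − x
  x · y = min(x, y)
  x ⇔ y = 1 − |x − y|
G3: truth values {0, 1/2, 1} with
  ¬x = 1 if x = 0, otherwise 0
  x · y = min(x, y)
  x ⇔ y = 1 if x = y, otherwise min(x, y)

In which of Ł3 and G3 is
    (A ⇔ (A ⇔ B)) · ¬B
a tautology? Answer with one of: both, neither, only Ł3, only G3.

neither

In Ł3: at A = 0, B = 0 the value is 0 — not a tautology.
In G3: at A = 0, B = 0 the value is 0 — not a tautology.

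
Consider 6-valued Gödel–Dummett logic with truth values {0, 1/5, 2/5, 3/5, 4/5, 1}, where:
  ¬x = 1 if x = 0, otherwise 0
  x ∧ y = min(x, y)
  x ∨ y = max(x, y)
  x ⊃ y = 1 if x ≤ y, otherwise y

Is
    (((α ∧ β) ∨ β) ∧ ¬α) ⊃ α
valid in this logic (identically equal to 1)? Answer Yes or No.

Counterexample: take α = 0, β = 1/5.
α ∧ β = 0 ∧ 1/5 = 0
(α ∧ β) ∨ β = 0 ∨ 1/5 = 1/5
¬α = ¬0 = 1
((α ∧ β) ∨ β) ∧ ¬α = 1/5 ∧ 1 = 1/5
(((α ∧ β) ∨ β) ∧ ¬α) ⊃ α = 1/5 ⊃ 0 = 0
This gives 0 ≠ 1.

No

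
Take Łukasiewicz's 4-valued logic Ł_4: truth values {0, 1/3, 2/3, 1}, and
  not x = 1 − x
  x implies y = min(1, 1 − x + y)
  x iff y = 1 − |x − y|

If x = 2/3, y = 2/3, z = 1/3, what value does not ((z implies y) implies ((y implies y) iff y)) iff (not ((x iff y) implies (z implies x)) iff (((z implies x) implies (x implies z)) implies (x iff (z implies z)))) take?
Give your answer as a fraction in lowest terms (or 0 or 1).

2/3

z implies y = 1/3 implies 2/3 = 1
y implies y = 2/3 implies 2/3 = 1
(y implies y) iff y = 1 iff 2/3 = 2/3
(z implies y) implies ((y implies y) iff y) = 1 implies 2/3 = 2/3
not ((z implies y) implies ((y implies y) iff y)) = not 2/3 = 1/3
x iff y = 2/3 iff 2/3 = 1
z implies x = 1/3 implies 2/3 = 1
(x iff y) implies (z implies x) = 1 implies 1 = 1
not ((x iff y) implies (z implies x)) = not 1 = 0
z implies x = 1/3 implies 2/3 = 1
x implies z = 2/3 implies 1/3 = 2/3
(z implies x) implies (x implies z) = 1 implies 2/3 = 2/3
z implies z = 1/3 implies 1/3 = 1
x iff (z implies z) = 2/3 iff 1 = 2/3
((z implies x) implies (x implies z)) implies (x iff (z implies z)) = 2/3 implies 2/3 = 1
not ((x iff y) implies (z implies x)) iff (((z implies x) implies (x implies z)) implies (x iff (z implies z))) = 0 iff 1 = 0
not ((z implies y) implies ((y implies y) iff y)) iff (not ((x iff y) implies (z implies x)) iff (((z implies x) implies (x implies z)) implies (x iff (z implies z)))) = 1/3 iff 0 = 2/3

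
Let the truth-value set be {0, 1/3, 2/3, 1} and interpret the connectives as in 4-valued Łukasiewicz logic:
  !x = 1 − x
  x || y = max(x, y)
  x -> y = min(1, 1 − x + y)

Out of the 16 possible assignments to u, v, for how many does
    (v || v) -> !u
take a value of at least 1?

10

u = 0, v = 0 ↦ 1  ≥
u = 0, v = 1/3 ↦ 1  ≥
u = 0, v = 2/3 ↦ 1  ≥
u = 0, v = 1 ↦ 1  ≥
u = 1/3, v = 0 ↦ 1  ≥
u = 1/3, v = 1/3 ↦ 1  ≥
u = 1/3, v = 2/3 ↦ 1  ≥
u = 1/3, v = 1 ↦ 2/3  <
u = 2/3, v = 0 ↦ 1  ≥
u = 2/3, v = 1/3 ↦ 1  ≥
u = 2/3, v = 2/3 ↦ 2/3  <
u = 2/3, v = 1 ↦ 1/3  <
u = 1, v = 0 ↦ 1  ≥
u = 1, v = 1/3 ↦ 2/3  <
u = 1, v = 2/3 ↦ 1/3  <
u = 1, v = 1 ↦ 0  <
So 10 of the 16 assignments meet the threshold.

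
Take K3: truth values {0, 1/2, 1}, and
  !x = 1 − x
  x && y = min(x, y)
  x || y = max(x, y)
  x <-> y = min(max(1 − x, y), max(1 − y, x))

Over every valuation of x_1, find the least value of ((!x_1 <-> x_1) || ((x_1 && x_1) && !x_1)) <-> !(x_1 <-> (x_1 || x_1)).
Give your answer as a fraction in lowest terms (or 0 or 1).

1/2

Take x_1 = 1/2:
!x_1 = !1/2 = 1/2
!x_1 <-> x_1 = 1/2 <-> 1/2 = 1/2
x_1 && x_1 = 1/2 && 1/2 = 1/2
!x_1 = !1/2 = 1/2
(x_1 && x_1) && !x_1 = 1/2 && 1/2 = 1/2
(!x_1 <-> x_1) || ((x_1 && x_1) && !x_1) = 1/2 || 1/2 = 1/2
x_1 || x_1 = 1/2 || 1/2 = 1/2
x_1 <-> (x_1 || x_1) = 1/2 <-> 1/2 = 1/2
!(x_1 <-> (x_1 || x_1)) = !1/2 = 1/2
((!x_1 <-> x_1) || ((x_1 && x_1) && !x_1)) <-> !(x_1 <-> (x_1 || x_1)) = 1/2 <-> 1/2 = 1/2
No assignment yields a value below 1/2, so this is the minimum.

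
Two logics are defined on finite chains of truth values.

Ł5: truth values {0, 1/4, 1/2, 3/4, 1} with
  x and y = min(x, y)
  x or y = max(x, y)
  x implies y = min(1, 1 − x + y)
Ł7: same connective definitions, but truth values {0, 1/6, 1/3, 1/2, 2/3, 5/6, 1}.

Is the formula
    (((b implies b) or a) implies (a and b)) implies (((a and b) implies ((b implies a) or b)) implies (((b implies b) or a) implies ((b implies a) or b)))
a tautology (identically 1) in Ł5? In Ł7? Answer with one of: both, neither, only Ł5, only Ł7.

In Ł5: every assignment gives 1 — tautology.
In Ł7: every assignment gives 1 — tautology.

both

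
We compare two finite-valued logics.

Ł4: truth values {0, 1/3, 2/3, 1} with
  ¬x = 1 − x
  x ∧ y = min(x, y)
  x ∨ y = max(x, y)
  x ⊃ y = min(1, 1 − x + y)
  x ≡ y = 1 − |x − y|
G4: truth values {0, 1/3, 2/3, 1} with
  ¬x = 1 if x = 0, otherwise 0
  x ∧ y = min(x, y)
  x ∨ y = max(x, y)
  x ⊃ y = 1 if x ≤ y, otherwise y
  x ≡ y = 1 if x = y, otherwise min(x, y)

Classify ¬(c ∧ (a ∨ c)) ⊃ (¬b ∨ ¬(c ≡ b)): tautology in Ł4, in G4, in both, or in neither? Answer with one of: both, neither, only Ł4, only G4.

In Ł4: at a = 0, b = 1/3, c = 0 the value is 2/3 — not a tautology.
In G4: every assignment gives 1 — tautology.

only G4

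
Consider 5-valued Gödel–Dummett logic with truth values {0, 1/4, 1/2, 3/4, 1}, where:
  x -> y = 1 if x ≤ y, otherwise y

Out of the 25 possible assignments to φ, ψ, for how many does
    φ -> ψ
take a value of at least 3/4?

16

value 1: 15 assignments (counts)
value 3/4: 1 assignment (counts)
value 1/2: 2 assignments
value 1/4: 3 assignments
value 0: 4 assignments
So 16 of the 25 assignments meet the threshold.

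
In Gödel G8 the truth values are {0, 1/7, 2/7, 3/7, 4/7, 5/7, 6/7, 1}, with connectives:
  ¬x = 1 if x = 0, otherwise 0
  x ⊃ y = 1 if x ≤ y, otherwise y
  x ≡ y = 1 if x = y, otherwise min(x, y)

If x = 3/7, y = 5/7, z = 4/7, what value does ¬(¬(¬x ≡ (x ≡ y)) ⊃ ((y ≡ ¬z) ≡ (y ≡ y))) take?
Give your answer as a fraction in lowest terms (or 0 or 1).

1

¬x = ¬3/7 = 0
x ≡ y = 3/7 ≡ 5/7 = 3/7
¬x ≡ (x ≡ y) = 0 ≡ 3/7 = 0
¬(¬x ≡ (x ≡ y)) = ¬0 = 1
¬z = ¬4/7 = 0
y ≡ ¬z = 5/7 ≡ 0 = 0
y ≡ y = 5/7 ≡ 5/7 = 1
(y ≡ ¬z) ≡ (y ≡ y) = 0 ≡ 1 = 0
¬(¬x ≡ (x ≡ y)) ⊃ ((y ≡ ¬z) ≡ (y ≡ y)) = 1 ⊃ 0 = 0
¬(¬(¬x ≡ (x ≡ y)) ⊃ ((y ≡ ¬z) ≡ (y ≡ y))) = ¬0 = 1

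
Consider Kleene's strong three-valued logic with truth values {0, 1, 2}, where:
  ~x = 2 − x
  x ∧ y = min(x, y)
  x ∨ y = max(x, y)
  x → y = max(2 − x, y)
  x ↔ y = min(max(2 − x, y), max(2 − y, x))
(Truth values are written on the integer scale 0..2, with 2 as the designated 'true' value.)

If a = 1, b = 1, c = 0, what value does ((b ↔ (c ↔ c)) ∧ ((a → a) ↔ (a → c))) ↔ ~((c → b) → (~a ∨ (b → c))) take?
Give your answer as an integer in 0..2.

1

c ↔ c = 0 ↔ 0 = 2
b ↔ (c ↔ c) = 1 ↔ 2 = 1
a → a = 1 → 1 = 1
a → c = 1 → 0 = 1
(a → a) ↔ (a → c) = 1 ↔ 1 = 1
(b ↔ (c ↔ c)) ∧ ((a → a) ↔ (a → c)) = 1 ∧ 1 = 1
c → b = 0 → 1 = 2
~a = ~1 = 1
b → c = 1 → 0 = 1
~a ∨ (b → c) = 1 ∨ 1 = 1
(c → b) → (~a ∨ (b → c)) = 2 → 1 = 1
~((c → b) → (~a ∨ (b → c))) = ~1 = 1
((b ↔ (c ↔ c)) ∧ ((a → a) ↔ (a → c))) ↔ ~((c → b) → (~a ∨ (b → c))) = 1 ↔ 1 = 1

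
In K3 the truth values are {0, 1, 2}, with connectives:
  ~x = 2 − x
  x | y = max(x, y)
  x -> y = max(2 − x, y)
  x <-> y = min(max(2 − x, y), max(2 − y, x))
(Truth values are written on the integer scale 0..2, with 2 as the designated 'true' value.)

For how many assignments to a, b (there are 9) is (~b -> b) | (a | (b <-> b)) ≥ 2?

7

a = 0, b = 0 ↦ 2  ≥
a = 0, b = 1 ↦ 1  <
a = 0, b = 2 ↦ 2  ≥
a = 1, b = 0 ↦ 2  ≥
a = 1, b = 1 ↦ 1  <
a = 1, b = 2 ↦ 2  ≥
a = 2, b = 0 ↦ 2  ≥
a = 2, b = 1 ↦ 2  ≥
a = 2, b = 2 ↦ 2  ≥
So 7 of the 9 assignments meet the threshold.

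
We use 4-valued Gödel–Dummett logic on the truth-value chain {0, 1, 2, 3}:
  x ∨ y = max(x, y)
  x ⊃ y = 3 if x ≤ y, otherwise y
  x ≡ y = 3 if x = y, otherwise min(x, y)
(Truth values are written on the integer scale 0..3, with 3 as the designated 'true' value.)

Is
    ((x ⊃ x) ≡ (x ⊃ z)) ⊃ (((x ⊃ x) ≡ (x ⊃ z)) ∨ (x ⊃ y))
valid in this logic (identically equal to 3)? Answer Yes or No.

Yes

At x = 2, y = 2, z = 3, for instance:
x ⊃ x = 2 ⊃ 2 = 3
x ⊃ z = 2 ⊃ 3 = 3
(x ⊃ x) ≡ (x ⊃ z) = 3 ≡ 3 = 3
x ⊃ y = 2 ⊃ 2 = 3
((x ⊃ x) ≡ (x ⊃ z)) ∨ (x ⊃ y) = 3 ∨ 3 = 3
((x ⊃ x) ≡ (x ⊃ z)) ⊃ (((x ⊃ x) ≡ (x ⊃ z)) ∨ (x ⊃ y)) = 3 ⊃ 3 = 3
and checking the remaining 63 assignments likewise gives ≥ 3 in every case.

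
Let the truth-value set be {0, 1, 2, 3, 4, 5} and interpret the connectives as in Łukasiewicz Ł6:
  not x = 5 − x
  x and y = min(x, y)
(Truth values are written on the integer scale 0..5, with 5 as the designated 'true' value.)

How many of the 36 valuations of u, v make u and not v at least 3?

value 5: 1 assignment (counts)
value 4: 3 assignments (counts)
value 3: 5 assignments (counts)
value 2: 7 assignments
value 1: 9 assignments
value 0: 11 assignments
So 9 of the 36 assignments meet the threshold.

9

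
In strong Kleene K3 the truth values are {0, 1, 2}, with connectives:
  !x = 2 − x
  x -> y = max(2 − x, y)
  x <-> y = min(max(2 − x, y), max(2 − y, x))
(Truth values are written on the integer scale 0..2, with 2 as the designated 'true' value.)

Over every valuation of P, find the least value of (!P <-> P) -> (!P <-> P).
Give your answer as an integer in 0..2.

Take P = 1:
!P = !1 = 1
!P <-> P = 1 <-> 1 = 1
!P = !1 = 1
!P <-> P = 1 <-> 1 = 1
(!P <-> P) -> (!P <-> P) = 1 -> 1 = 1
No assignment yields a value below 1, so this is the minimum.

1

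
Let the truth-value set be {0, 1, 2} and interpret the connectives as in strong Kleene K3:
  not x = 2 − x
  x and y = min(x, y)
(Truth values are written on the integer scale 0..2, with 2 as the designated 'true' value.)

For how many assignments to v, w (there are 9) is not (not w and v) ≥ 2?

v = 0, w = 0 ↦ 2  ≥
v = 0, w = 1 ↦ 2  ≥
v = 0, w = 2 ↦ 2  ≥
v = 1, w = 0 ↦ 1  <
v = 1, w = 1 ↦ 1  <
v = 1, w = 2 ↦ 2  ≥
v = 2, w = 0 ↦ 0  <
v = 2, w = 1 ↦ 1  <
v = 2, w = 2 ↦ 2  ≥
So 5 of the 9 assignments meet the threshold.

5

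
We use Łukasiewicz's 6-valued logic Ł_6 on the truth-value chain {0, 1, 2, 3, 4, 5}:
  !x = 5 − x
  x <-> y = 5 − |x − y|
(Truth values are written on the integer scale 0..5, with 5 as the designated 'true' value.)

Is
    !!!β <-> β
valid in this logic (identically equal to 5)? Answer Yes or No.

No

Counterexample: take β = 0.
!β = !0 = 5
!!β = !5 = 0
!!!β = !0 = 5
!!!β <-> β = 5 <-> 0 = 0
This gives 0 ≠ 5.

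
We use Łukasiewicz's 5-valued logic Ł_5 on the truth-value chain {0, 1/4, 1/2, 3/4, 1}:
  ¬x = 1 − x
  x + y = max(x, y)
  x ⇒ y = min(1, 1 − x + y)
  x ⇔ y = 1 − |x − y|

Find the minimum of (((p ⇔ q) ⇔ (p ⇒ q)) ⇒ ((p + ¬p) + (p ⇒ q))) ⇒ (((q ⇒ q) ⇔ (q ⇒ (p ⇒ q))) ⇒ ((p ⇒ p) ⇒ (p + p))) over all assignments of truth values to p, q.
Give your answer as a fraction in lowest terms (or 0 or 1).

0

Take p = 0, q = 0:
p ⇔ q = 0 ⇔ 0 = 1
p ⇒ q = 0 ⇒ 0 = 1
(p ⇔ q) ⇔ (p ⇒ q) = 1 ⇔ 1 = 1
¬p = ¬0 = 1
p + ¬p = 0 + 1 = 1
p ⇒ q = 0 ⇒ 0 = 1
(p + ¬p) + (p ⇒ q) = 1 + 1 = 1
((p ⇔ q) ⇔ (p ⇒ q)) ⇒ ((p + ¬p) + (p ⇒ q)) = 1 ⇒ 1 = 1
q ⇒ q = 0 ⇒ 0 = 1
p ⇒ q = 0 ⇒ 0 = 1
q ⇒ (p ⇒ q) = 0 ⇒ 1 = 1
(q ⇒ q) ⇔ (q ⇒ (p ⇒ q)) = 1 ⇔ 1 = 1
p ⇒ p = 0 ⇒ 0 = 1
p + p = 0 + 0 = 0
(p ⇒ p) ⇒ (p + p) = 1 ⇒ 0 = 0
((q ⇒ q) ⇔ (q ⇒ (p ⇒ q))) ⇒ ((p ⇒ p) ⇒ (p + p)) = 1 ⇒ 0 = 0
(((p ⇔ q) ⇔ (p ⇒ q)) ⇒ ((p + ¬p) + (p ⇒ q))) ⇒ (((q ⇒ q) ⇔ (q ⇒ (p ⇒ q))) ⇒ ((p ⇒ p) ⇒ (p + p))) = 1 ⇒ 0 = 0
No assignment yields a value below 0, so this is the minimum.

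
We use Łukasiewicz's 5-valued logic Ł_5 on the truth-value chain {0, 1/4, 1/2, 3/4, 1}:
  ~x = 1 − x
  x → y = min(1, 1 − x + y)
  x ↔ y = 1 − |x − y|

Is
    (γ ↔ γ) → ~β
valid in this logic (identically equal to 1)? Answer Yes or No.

Counterexample: take β = 1/4, γ = 0.
γ ↔ γ = 0 ↔ 0 = 1
~β = ~1/4 = 3/4
(γ ↔ γ) → ~β = 1 → 3/4 = 3/4
This gives 3/4 ≠ 1.

No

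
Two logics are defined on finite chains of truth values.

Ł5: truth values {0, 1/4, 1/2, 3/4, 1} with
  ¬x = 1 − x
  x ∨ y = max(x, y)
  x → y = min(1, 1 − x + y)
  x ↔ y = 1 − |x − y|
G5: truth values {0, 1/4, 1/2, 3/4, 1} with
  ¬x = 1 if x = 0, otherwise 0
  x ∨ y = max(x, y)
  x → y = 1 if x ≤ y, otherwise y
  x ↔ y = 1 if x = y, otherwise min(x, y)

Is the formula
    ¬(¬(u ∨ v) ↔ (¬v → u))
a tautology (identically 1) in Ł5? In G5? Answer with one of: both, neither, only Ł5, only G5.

In Ł5: at u = 0, v = 1/4 the value is 1/2 — not a tautology.
In G5: every assignment gives 1 — tautology.

only G5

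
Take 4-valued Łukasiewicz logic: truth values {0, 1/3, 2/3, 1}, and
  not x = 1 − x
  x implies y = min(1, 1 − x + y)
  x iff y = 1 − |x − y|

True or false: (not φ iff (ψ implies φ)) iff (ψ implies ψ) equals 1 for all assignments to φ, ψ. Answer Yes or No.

No

Counterexample: take φ = 0, ψ = 1/3.
not φ = not 0 = 1
ψ implies φ = 1/3 implies 0 = 2/3
not φ iff (ψ implies φ) = 1 iff 2/3 = 2/3
ψ implies ψ = 1/3 implies 1/3 = 1
(not φ iff (ψ implies φ)) iff (ψ implies ψ) = 2/3 iff 1 = 2/3
This gives 2/3 ≠ 1.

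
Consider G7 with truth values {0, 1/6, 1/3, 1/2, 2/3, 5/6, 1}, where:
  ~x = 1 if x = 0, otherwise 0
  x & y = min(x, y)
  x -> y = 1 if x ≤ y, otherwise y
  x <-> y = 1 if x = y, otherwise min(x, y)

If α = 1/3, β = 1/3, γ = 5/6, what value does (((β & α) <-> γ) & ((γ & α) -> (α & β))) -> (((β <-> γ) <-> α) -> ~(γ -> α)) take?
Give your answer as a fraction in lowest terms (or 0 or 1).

β & α = 1/3 & 1/3 = 1/3
(β & α) <-> γ = 1/3 <-> 5/6 = 1/3
γ & α = 5/6 & 1/3 = 1/3
α & β = 1/3 & 1/3 = 1/3
(γ & α) -> (α & β) = 1/3 -> 1/3 = 1
((β & α) <-> γ) & ((γ & α) -> (α & β)) = 1/3 & 1 = 1/3
β <-> γ = 1/3 <-> 5/6 = 1/3
(β <-> γ) <-> α = 1/3 <-> 1/3 = 1
γ -> α = 5/6 -> 1/3 = 1/3
~(γ -> α) = ~1/3 = 0
((β <-> γ) <-> α) -> ~(γ -> α) = 1 -> 0 = 0
(((β & α) <-> γ) & ((γ & α) -> (α & β))) -> (((β <-> γ) <-> α) -> ~(γ -> α)) = 1/3 -> 0 = 0

0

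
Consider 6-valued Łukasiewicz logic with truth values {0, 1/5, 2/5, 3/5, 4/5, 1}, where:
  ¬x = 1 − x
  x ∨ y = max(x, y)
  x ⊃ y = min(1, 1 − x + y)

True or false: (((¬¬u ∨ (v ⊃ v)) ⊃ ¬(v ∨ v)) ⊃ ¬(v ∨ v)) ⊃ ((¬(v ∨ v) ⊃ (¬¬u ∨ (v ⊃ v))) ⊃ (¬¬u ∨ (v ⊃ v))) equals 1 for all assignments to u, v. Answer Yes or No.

At u = 3/5, v = 2/5, for instance:
¬u = ¬3/5 = 2/5
¬¬u = ¬2/5 = 3/5
v ⊃ v = 2/5 ⊃ 2/5 = 1
¬¬u ∨ (v ⊃ v) = 3/5 ∨ 1 = 1
v ∨ v = 2/5 ∨ 2/5 = 2/5
¬(v ∨ v) = ¬2/5 = 3/5
(¬¬u ∨ (v ⊃ v)) ⊃ ¬(v ∨ v) = 1 ⊃ 3/5 = 3/5
((¬¬u ∨ (v ⊃ v)) ⊃ ¬(v ∨ v)) ⊃ ¬(v ∨ v) = 3/5 ⊃ 3/5 = 1
¬(v ∨ v) ⊃ (¬¬u ∨ (v ⊃ v)) = 3/5 ⊃ 1 = 1
(¬(v ∨ v) ⊃ (¬¬u ∨ (v ⊃ v))) ⊃ (¬¬u ∨ (v ⊃ v)) = 1 ⊃ 1 = 1
(((¬¬u ∨ (v ⊃ v)) ⊃ ¬(v ∨ v)) ⊃ ¬(v ∨ v)) ⊃ ((¬(v ∨ v) ⊃ (¬¬u ∨ (v ⊃ v))) ⊃ (¬¬u ∨ (v ⊃ v))) = 1 ⊃ 1 = 1
and checking the remaining 35 assignments likewise gives ≥ 1 in every case.

Yes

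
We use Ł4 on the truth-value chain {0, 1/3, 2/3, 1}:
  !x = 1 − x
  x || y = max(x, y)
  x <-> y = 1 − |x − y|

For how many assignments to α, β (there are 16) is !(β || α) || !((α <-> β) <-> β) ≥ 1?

α = 0, β = 0 ↦ 1  ≥
α = 0, β = 1/3 ↦ 2/3  <
α = 0, β = 2/3 ↦ 1/3  <
α = 0, β = 1 ↦ 1  ≥
α = 1/3, β = 0 ↦ 2/3  <
α = 1/3, β = 1/3 ↦ 2/3  <
α = 1/3, β = 2/3 ↦ 1/3  <
α = 1/3, β = 1 ↦ 2/3  <
α = 2/3, β = 0 ↦ 1/3  <
α = 2/3, β = 1/3 ↦ 1/3  <
α = 2/3, β = 2/3 ↦ 1/3  <
α = 2/3, β = 1 ↦ 1/3  <
α = 1, β = 0 ↦ 0  <
α = 1, β = 1/3 ↦ 0  <
α = 1, β = 2/3 ↦ 0  <
α = 1, β = 1 ↦ 0  <
So 2 of the 16 assignments meet the threshold.

2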